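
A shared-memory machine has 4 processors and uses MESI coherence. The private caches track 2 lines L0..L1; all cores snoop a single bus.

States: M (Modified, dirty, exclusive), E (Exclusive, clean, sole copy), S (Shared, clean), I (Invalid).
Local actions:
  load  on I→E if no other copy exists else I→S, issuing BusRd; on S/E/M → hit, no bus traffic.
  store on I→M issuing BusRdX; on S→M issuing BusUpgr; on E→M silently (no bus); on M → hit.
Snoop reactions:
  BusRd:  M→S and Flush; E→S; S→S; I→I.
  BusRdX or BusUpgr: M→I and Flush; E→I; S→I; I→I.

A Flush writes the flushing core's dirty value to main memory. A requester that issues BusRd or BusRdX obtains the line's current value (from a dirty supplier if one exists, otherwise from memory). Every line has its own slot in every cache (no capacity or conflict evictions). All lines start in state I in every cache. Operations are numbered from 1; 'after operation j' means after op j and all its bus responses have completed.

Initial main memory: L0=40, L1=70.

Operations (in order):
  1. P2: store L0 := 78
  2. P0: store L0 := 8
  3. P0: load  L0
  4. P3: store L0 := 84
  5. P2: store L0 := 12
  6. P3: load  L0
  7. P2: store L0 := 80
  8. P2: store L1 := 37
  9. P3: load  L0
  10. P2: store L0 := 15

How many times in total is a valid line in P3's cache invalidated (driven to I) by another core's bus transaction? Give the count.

[1] P2: store L0 := 78 | P0:I, P1:I, P2:M(78), P3:I | bus: BusRdX
[2] P0: store L0 := 8 | P0:M(8), P1:I, P2:I, P3:I | bus: BusRdX,Flush
[3] P0: load  L0 | P0:M(8), P1:I, P2:I, P3:I | bus: none
[4] P3: store L0 := 84 | P0:I, P1:I, P2:I, P3:M(84) | bus: BusRdX,Flush
[5] P2: store L0 := 12 | P0:I, P1:I, P2:M(12), P3:I | bus: BusRdX,Flush
[6] P3: load  L0 | P0:I, P1:I, P2:S(12), P3:S(12) | bus: BusRd,Flush
[7] P2: store L0 := 80 | P0:I, P1:I, P2:M(80), P3:I | bus: BusUpgr
[8] P2: store L1 := 37 | P0:I, P1:I, P2:M(37), P3:I | bus: BusRdX
[9] P3: load  L0 | P0:I, P1:I, P2:S(80), P3:S(80) | bus: BusRd,Flush
[10] P2: store L0 := 15 | P0:I, P1:I, P2:M(15), P3:I | bus: BusUpgr

invalidations = 3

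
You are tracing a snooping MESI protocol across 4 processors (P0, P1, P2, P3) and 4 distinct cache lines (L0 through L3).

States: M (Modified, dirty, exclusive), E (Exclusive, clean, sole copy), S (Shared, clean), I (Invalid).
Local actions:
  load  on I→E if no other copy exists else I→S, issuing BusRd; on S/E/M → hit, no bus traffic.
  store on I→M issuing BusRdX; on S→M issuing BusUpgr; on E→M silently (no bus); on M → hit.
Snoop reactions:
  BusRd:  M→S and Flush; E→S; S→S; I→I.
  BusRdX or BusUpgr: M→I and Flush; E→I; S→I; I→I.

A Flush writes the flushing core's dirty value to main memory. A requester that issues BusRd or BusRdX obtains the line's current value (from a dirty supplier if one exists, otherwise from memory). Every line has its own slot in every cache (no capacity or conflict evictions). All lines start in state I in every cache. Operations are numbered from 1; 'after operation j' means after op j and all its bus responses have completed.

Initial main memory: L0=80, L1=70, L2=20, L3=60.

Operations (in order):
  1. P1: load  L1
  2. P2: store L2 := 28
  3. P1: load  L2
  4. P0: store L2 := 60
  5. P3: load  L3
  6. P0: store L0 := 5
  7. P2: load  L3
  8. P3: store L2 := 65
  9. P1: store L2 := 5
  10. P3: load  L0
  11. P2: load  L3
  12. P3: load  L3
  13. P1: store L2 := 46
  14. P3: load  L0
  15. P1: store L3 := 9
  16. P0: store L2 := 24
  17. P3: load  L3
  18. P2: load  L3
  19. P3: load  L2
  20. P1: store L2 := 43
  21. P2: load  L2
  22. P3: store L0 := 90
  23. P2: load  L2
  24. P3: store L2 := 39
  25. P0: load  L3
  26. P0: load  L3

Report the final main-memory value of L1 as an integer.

memory[L1] = 70

1. P1: load  L1  bus=[BusRd]  L1: P0=I P1=E P2=I P3=I  mem[L1]=70
2. P2: store L2 := 28  bus=[BusRdX]  L2: P0=I P1=I P2=M P3=I  mem[L2]=20
3. P1: load  L2  bus=[BusRd,Flush]  L2: P0=I P1=S P2=S P3=I  mem[L2]=28
4. P0: store L2 := 60  bus=[BusRdX]  L2: P0=M P1=I P2=I P3=I  mem[L2]=28
5. P3: load  L3  bus=[BusRd]  L3: P0=I P1=I P2=I P3=E  mem[L3]=60
6. P0: store L0 := 5  bus=[BusRdX]  L0: P0=M P1=I P2=I P3=I  mem[L0]=80
7. P2: load  L3  bus=[BusRd]  L3: P0=I P1=I P2=S P3=S  mem[L3]=60
8. P3: store L2 := 65  bus=[BusRdX,Flush]  L2: P0=I P1=I P2=I P3=M  mem[L2]=60
9. P1: store L2 := 5  bus=[BusRdX,Flush]  L2: P0=I P1=M P2=I P3=I  mem[L2]=65
10. P3: load  L0  bus=[BusRd,Flush]  L0: P0=S P1=I P2=I P3=S  mem[L0]=5
11. P2: load  L3  bus=[-]  L3: P0=I P1=I P2=S P3=S  mem[L3]=60
12. P3: load  L3  bus=[-]  L3: P0=I P1=I P2=S P3=S  mem[L3]=60
13. P1: store L2 := 46  bus=[-]  L2: P0=I P1=M P2=I P3=I  mem[L2]=65
14. P3: load  L0  bus=[-]  L0: P0=S P1=I P2=I P3=S  mem[L0]=5
15. P1: store L3 := 9  bus=[BusRdX]  L3: P0=I P1=M P2=I P3=I  mem[L3]=60
16. P0: store L2 := 24  bus=[BusRdX,Flush]  L2: P0=M P1=I P2=I P3=I  mem[L2]=46
17. P3: load  L3  bus=[BusRd,Flush]  L3: P0=I P1=S P2=I P3=S  mem[L3]=9
18. P2: load  L3  bus=[BusRd]  L3: P0=I P1=S P2=S P3=S  mem[L3]=9
19. P3: load  L2  bus=[BusRd,Flush]  L2: P0=S P1=I P2=I P3=S  mem[L2]=24
20. P1: store L2 := 43  bus=[BusRdX]  L2: P0=I P1=M P2=I P3=I  mem[L2]=24
21. P2: load  L2  bus=[BusRd,Flush]  L2: P0=I P1=S P2=S P3=I  mem[L2]=43
22. P3: store L0 := 90  bus=[BusUpgr]  L0: P0=I P1=I P2=I P3=M  mem[L0]=5
23. P2: load  L2  bus=[-]  L2: P0=I P1=S P2=S P3=I  mem[L2]=43
24. P3: store L2 := 39  bus=[BusRdX]  L2: P0=I P1=I P2=I P3=M  mem[L2]=43
25. P0: load  L3  bus=[BusRd]  L3: P0=S P1=S P2=S P3=S  mem[L3]=9
26. P0: load  L3  bus=[-]  L3: P0=S P1=S P2=S P3=S  mem[L3]=9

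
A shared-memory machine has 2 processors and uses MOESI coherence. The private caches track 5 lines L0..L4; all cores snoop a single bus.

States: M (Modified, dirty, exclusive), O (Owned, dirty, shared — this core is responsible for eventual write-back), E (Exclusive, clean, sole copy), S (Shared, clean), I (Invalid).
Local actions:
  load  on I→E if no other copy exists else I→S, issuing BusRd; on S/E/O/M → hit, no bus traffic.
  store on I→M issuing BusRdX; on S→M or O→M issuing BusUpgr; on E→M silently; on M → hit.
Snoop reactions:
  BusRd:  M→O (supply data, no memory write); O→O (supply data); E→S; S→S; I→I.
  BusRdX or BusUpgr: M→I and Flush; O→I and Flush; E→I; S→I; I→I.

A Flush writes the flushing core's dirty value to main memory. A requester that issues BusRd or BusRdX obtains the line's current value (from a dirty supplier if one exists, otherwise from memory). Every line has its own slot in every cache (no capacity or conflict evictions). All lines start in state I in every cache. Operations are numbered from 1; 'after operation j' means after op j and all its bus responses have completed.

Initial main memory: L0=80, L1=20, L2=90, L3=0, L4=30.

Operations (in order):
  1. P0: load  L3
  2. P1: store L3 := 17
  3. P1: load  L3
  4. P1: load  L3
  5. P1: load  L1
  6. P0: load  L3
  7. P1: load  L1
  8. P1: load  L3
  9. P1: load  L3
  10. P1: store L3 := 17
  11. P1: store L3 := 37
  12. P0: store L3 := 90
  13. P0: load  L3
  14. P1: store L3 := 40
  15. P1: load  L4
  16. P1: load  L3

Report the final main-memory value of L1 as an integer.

step 1: P0: load  L3  ⟶  EI  (L3)  txn=BusRd  M[L3]=0
step 2: P1: store L3 := 17  ⟶  IM  (L3)  txn=BusRdX  M[L3]=0
step 3: P1: load  L3  ⟶  IM  (L3)  txn=∅  M[L3]=0
step 4: P1: load  L3  ⟶  IM  (L3)  txn=∅  M[L3]=0
step 5: P1: load  L1  ⟶  IE  (L1)  txn=BusRd  M[L1]=20
step 6: P0: load  L3  ⟶  SO  (L3)  txn=BusRd  M[L3]=0
step 7: P1: load  L1  ⟶  IE  (L1)  txn=∅  M[L1]=20
step 8: P1: load  L3  ⟶  SO  (L3)  txn=∅  M[L3]=0
step 9: P1: load  L3  ⟶  SO  (L3)  txn=∅  M[L3]=0
step 10: P1: store L3 := 17  ⟶  IM  (L3)  txn=BusUpgr  M[L3]=0
step 11: P1: store L3 := 37  ⟶  IM  (L3)  txn=∅  M[L3]=0
step 12: P0: store L3 := 90  ⟶  MI  (L3)  txn=BusRdX+Flush  M[L3]=37
step 13: P0: load  L3  ⟶  MI  (L3)  txn=∅  M[L3]=37
step 14: P1: store L3 := 40  ⟶  IM  (L3)  txn=BusRdX+Flush  M[L3]=90
step 15: P1: load  L4  ⟶  IE  (L4)  txn=BusRd  M[L4]=30
step 16: P1: load  L3  ⟶  IM  (L3)  txn=∅  M[L3]=90

memory[L1] = 20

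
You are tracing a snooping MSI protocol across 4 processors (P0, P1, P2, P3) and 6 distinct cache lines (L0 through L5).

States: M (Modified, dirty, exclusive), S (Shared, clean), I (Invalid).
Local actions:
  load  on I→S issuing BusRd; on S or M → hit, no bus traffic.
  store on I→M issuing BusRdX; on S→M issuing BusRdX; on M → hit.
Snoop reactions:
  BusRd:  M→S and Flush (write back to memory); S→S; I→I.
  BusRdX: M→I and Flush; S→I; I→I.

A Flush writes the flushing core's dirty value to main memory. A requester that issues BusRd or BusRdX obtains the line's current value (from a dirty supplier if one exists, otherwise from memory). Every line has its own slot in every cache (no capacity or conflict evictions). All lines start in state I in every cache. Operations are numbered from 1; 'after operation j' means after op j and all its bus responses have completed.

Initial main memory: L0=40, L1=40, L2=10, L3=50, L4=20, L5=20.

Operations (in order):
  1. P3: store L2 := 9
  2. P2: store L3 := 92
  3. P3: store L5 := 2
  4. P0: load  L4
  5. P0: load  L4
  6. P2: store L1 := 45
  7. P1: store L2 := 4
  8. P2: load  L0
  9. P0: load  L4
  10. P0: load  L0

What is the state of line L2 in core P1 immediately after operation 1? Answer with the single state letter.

1. P3: store L2 := 9  bus=[BusRdX]  L2: P0=I P1=I P2=I P3=M  mem[L2]=10
2. P2: store L3 := 92  bus=[BusRdX]  L3: P0=I P1=I P2=M P3=I  mem[L3]=50
3. P3: store L5 := 2  bus=[BusRdX]  L5: P0=I P1=I P2=I P3=M  mem[L5]=20
4. P0: load  L4  bus=[BusRd]  L4: P0=S P1=I P2=I P3=I  mem[L4]=20
5. P0: load  L4  bus=[-]  L4: P0=S P1=I P2=I P3=I  mem[L4]=20
6. P2: store L1 := 45  bus=[BusRdX]  L1: P0=I P1=I P2=M P3=I  mem[L1]=40
7. P1: store L2 := 4  bus=[BusRdX,Flush]  L2: P0=I P1=M P2=I P3=I  mem[L2]=9
8. P2: load  L0  bus=[BusRd]  L0: P0=I P1=I P2=S P3=I  mem[L0]=40
9. P0: load  L4  bus=[-]  L4: P0=S P1=I P2=I P3=I  mem[L4]=20
10. P0: load  L0  bus=[BusRd]  L0: P0=S P1=I P2=S P3=I  mem[L0]=40

state = I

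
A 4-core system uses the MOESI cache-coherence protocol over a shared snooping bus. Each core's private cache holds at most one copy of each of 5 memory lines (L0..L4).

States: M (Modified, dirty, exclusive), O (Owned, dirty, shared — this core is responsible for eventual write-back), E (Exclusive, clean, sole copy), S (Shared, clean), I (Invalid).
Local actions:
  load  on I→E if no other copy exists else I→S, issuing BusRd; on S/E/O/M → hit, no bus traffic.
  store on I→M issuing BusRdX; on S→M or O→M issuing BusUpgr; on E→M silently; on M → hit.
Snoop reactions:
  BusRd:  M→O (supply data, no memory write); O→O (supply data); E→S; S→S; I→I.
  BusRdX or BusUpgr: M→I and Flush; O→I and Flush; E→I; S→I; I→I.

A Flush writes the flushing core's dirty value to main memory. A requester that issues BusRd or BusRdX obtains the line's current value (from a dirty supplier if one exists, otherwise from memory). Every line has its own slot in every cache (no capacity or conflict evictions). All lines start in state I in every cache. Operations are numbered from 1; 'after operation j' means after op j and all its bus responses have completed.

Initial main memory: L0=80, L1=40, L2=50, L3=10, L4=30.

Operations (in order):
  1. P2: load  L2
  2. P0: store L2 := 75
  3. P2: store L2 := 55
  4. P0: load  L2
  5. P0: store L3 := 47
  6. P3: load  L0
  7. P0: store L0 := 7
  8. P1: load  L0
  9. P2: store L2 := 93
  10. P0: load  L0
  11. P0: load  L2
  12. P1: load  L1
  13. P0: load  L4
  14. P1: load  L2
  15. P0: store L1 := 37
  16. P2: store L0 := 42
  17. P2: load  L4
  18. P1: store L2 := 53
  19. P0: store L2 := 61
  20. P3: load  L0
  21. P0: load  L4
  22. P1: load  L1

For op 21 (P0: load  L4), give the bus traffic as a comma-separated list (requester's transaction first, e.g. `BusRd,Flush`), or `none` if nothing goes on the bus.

1. P2: load  L2  bus=[BusRd]  L2: P0=I P1=I P2=E P3=I  mem[L2]=50
2. P0: store L2 := 75  bus=[BusRdX]  L2: P0=M P1=I P2=I P3=I  mem[L2]=50
3. P2: store L2 := 55  bus=[BusRdX,Flush]  L2: P0=I P1=I P2=M P3=I  mem[L2]=75
4. P0: load  L2  bus=[BusRd]  L2: P0=S P1=I P2=O P3=I  mem[L2]=75
5. P0: store L3 := 47  bus=[BusRdX]  L3: P0=M P1=I P2=I P3=I  mem[L3]=10
6. P3: load  L0  bus=[BusRd]  L0: P0=I P1=I P2=I P3=E  mem[L0]=80
7. P0: store L0 := 7  bus=[BusRdX]  L0: P0=M P1=I P2=I P3=I  mem[L0]=80
8. P1: load  L0  bus=[BusRd]  L0: P0=O P1=S P2=I P3=I  mem[L0]=80
9. P2: store L2 := 93  bus=[BusUpgr]  L2: P0=I P1=I P2=M P3=I  mem[L2]=75
10. P0: load  L0  bus=[-]  L0: P0=O P1=S P2=I P3=I  mem[L0]=80
11. P0: load  L2  bus=[BusRd]  L2: P0=S P1=I P2=O P3=I  mem[L2]=75
12. P1: load  L1  bus=[BusRd]  L1: P0=I P1=E P2=I P3=I  mem[L1]=40
13. P0: load  L4  bus=[BusRd]  L4: P0=E P1=I P2=I P3=I  mem[L4]=30
14. P1: load  L2  bus=[BusRd]  L2: P0=S P1=S P2=O P3=I  mem[L2]=75
15. P0: store L1 := 37  bus=[BusRdX]  L1: P0=M P1=I P2=I P3=I  mem[L1]=40
16. P2: store L0 := 42  bus=[BusRdX,Flush]  L0: P0=I P1=I P2=M P3=I  mem[L0]=7
17. P2: load  L4  bus=[BusRd]  L4: P0=S P1=I P2=S P3=I  mem[L4]=30
18. P1: store L2 := 53  bus=[BusUpgr,Flush]  L2: P0=I P1=M P2=I P3=I  mem[L2]=93
19. P0: store L2 := 61  bus=[BusRdX,Flush]  L2: P0=M P1=I P2=I P3=I  mem[L2]=53
20. P3: load  L0  bus=[BusRd]  L0: P0=I P1=I P2=O P3=S  mem[L0]=7
21. P0: load  L4  bus=[-]  L4: P0=S P1=I P2=S P3=I  mem[L4]=30
22. P1: load  L1  bus=[BusRd]  L1: P0=O P1=S P2=I P3=I  mem[L1]=40

bus = none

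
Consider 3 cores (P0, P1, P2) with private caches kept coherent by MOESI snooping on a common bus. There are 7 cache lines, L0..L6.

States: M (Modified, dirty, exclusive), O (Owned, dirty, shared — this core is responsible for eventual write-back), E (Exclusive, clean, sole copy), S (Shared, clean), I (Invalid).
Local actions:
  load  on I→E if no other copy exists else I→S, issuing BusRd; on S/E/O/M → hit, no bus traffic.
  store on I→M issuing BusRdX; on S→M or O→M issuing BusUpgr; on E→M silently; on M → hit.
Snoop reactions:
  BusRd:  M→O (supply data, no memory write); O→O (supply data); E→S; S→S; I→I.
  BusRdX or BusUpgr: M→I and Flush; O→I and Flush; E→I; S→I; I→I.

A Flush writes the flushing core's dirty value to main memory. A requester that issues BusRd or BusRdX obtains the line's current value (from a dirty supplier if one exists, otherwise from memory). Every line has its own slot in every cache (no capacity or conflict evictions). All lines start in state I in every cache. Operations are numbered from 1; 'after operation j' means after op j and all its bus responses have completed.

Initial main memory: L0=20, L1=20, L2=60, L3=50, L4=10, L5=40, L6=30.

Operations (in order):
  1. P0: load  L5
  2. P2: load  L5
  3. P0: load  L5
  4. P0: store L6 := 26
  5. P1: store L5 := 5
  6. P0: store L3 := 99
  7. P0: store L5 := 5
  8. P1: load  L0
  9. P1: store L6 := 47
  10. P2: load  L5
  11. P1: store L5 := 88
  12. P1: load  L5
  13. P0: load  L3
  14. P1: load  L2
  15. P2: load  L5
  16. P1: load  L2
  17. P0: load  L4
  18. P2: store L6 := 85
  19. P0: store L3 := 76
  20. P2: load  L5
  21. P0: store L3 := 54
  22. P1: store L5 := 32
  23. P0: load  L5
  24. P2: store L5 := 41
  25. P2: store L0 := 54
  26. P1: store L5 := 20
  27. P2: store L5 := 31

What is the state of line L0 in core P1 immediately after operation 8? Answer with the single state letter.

state = E

[1] P0: load  L5 | P0:E(40), P1:I, P2:I | bus: BusRd
[2] P2: load  L5 | P0:S(40), P1:I, P2:S(40) | bus: BusRd
[3] P0: load  L5 | P0:S(40), P1:I, P2:S(40) | bus: none
[4] P0: store L6 := 26 | P0:M(26), P1:I, P2:I | bus: BusRdX
[5] P1: store L5 := 5 | P0:I, P1:M(5), P2:I | bus: BusRdX
[6] P0: store L3 := 99 | P0:M(99), P1:I, P2:I | bus: BusRdX
[7] P0: store L5 := 5 | P0:M(5), P1:I, P2:I | bus: BusRdX,Flush
[8] P1: load  L0 | P0:I, P1:E(20), P2:I | bus: BusRd
[9] P1: store L6 := 47 | P0:I, P1:M(47), P2:I | bus: BusRdX,Flush
[10] P2: load  L5 | P0:O(5), P1:I, P2:S(5) | bus: BusRd
[11] P1: store L5 := 88 | P0:I, P1:M(88), P2:I | bus: BusRdX,Flush
[12] P1: load  L5 | P0:I, P1:M(88), P2:I | bus: none
[13] P0: load  L3 | P0:M(99), P1:I, P2:I | bus: none
[14] P1: load  L2 | P0:I, P1:E(60), P2:I | bus: BusRd
[15] P2: load  L5 | P0:I, P1:O(88), P2:S(88) | bus: BusRd
[16] P1: load  L2 | P0:I, P1:E(60), P2:I | bus: none
[17] P0: load  L4 | P0:E(10), P1:I, P2:I | bus: BusRd
[18] P2: store L6 := 85 | P0:I, P1:I, P2:M(85) | bus: BusRdX,Flush
[19] P0: store L3 := 76 | P0:M(76), P1:I, P2:I | bus: none
[20] P2: load  L5 | P0:I, P1:O(88), P2:S(88) | bus: none
[21] P0: store L3 := 54 | P0:M(54), P1:I, P2:I | bus: none
[22] P1: store L5 := 32 | P0:I, P1:M(32), P2:I | bus: BusUpgr
[23] P0: load  L5 | P0:S(32), P1:O(32), P2:I | bus: BusRd
[24] P2: store L5 := 41 | P0:I, P1:I, P2:M(41) | bus: BusRdX,Flush
[25] P2: store L0 := 54 | P0:I, P1:I, P2:M(54) | bus: BusRdX
[26] P1: store L5 := 20 | P0:I, P1:M(20), P2:I | bus: BusRdX,Flush
[27] P2: store L5 := 31 | P0:I, P1:I, P2:M(31) | bus: BusRdX,Flush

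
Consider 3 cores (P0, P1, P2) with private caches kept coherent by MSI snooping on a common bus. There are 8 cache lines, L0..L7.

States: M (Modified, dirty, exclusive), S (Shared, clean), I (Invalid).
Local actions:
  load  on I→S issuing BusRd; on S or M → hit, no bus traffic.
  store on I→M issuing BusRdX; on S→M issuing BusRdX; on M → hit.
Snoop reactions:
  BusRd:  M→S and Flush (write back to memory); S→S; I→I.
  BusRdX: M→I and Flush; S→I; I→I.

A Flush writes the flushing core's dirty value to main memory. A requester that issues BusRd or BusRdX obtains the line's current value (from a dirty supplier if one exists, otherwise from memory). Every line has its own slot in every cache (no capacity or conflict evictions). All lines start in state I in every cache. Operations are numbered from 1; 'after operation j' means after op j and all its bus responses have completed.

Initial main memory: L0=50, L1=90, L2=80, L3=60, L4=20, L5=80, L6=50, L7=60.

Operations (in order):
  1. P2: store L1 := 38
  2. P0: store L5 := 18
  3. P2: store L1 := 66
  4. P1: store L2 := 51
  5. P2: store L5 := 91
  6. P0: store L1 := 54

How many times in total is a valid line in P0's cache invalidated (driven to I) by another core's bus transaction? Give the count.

1. P2: store L1 := 38  bus=[BusRdX]  L1: P0=I P1=I P2=M  mem[L1]=90
2. P0: store L5 := 18  bus=[BusRdX]  L5: P0=M P1=I P2=I  mem[L5]=80
3. P2: store L1 := 66  bus=[-]  L1: P0=I P1=I P2=M  mem[L1]=90
4. P1: store L2 := 51  bus=[BusRdX]  L2: P0=I P1=M P2=I  mem[L2]=80
5. P2: store L5 := 91  bus=[BusRdX,Flush]  L5: P0=I P1=I P2=M  mem[L5]=18
6. P0: store L1 := 54  bus=[BusRdX,Flush]  L1: P0=M P1=I P2=I  mem[L1]=66

invalidations = 1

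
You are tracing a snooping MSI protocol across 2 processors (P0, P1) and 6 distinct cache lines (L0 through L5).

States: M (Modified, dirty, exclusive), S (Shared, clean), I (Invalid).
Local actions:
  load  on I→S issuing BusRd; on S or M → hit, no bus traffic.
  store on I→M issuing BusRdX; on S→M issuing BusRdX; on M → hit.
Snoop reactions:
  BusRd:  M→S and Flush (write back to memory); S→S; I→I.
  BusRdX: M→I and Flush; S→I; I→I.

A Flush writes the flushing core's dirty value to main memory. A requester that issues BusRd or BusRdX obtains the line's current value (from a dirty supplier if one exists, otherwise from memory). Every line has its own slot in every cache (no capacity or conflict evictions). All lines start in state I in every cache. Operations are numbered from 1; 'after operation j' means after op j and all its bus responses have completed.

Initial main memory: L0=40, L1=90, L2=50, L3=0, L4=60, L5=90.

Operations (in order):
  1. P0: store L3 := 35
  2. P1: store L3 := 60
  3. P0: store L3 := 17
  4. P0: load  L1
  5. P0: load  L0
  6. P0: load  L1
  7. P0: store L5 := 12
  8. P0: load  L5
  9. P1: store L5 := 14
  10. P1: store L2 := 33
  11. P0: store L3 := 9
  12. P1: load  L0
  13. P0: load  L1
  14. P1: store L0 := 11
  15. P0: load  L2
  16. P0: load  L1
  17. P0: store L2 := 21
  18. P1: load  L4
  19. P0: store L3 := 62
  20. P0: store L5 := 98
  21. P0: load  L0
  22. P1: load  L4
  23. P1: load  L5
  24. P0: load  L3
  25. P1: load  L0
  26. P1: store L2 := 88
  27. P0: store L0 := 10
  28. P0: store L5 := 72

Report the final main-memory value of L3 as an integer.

memory[L3] = 60

  op1 P0: store L3 := 35 → M/I on L3; bus BusRdX; mem=0
  op2 P1: store L3 := 60 → I/M on L3; bus BusRdX Flush; mem=35
  op3 P0: store L3 := 17 → M/I on L3; bus BusRdX Flush; mem=60
  op4 P0: load  L1 → S/I on L1; bus BusRd; mem=90
  op5 P0: load  L0 → S/I on L0; bus BusRd; mem=40
  op6 P0: load  L1 → S/I on L1; bus (none); mem=90
  op7 P0: store L5 := 12 → M/I on L5; bus BusRdX; mem=90
  op8 P0: load  L5 → M/I on L5; bus (none); mem=90
  op9 P1: store L5 := 14 → I/M on L5; bus BusRdX Flush; mem=12
  op10 P1: store L2 := 33 → I/M on L2; bus BusRdX; mem=50
  op11 P0: store L3 := 9 → M/I on L3; bus (none); mem=60
  op12 P1: load  L0 → S/S on L0; bus BusRd; mem=40
  op13 P0: load  L1 → S/I on L1; bus (none); mem=90
  op14 P1: store L0 := 11 → I/M on L0; bus BusRdX; mem=40
  op15 P0: load  L2 → S/S on L2; bus BusRd Flush; mem=33
  op16 P0: load  L1 → S/I on L1; bus (none); mem=90
  op17 P0: store L2 := 21 → M/I on L2; bus BusRdX; mem=33
  op18 P1: load  L4 → I/S on L4; bus BusRd; mem=60
  op19 P0: store L3 := 62 → M/I on L3; bus (none); mem=60
  op20 P0: store L5 := 98 → M/I on L5; bus BusRdX Flush; mem=14
  op21 P0: load  L0 → S/S on L0; bus BusRd Flush; mem=11
  op22 P1: load  L4 → I/S on L4; bus (none); mem=60
  op23 P1: load  L5 → S/S on L5; bus BusRd Flush; mem=98
  op24 P0: load  L3 → M/I on L3; bus (none); mem=60
  op25 P1: load  L0 → S/S on L0; bus (none); mem=11
  op26 P1: store L2 := 88 → I/M on L2; bus BusRdX Flush; mem=21
  op27 P0: store L0 := 10 → M/I on L0; bus BusRdX; mem=11
  op28 P0: store L5 := 72 → M/I on L5; bus BusRdX; mem=98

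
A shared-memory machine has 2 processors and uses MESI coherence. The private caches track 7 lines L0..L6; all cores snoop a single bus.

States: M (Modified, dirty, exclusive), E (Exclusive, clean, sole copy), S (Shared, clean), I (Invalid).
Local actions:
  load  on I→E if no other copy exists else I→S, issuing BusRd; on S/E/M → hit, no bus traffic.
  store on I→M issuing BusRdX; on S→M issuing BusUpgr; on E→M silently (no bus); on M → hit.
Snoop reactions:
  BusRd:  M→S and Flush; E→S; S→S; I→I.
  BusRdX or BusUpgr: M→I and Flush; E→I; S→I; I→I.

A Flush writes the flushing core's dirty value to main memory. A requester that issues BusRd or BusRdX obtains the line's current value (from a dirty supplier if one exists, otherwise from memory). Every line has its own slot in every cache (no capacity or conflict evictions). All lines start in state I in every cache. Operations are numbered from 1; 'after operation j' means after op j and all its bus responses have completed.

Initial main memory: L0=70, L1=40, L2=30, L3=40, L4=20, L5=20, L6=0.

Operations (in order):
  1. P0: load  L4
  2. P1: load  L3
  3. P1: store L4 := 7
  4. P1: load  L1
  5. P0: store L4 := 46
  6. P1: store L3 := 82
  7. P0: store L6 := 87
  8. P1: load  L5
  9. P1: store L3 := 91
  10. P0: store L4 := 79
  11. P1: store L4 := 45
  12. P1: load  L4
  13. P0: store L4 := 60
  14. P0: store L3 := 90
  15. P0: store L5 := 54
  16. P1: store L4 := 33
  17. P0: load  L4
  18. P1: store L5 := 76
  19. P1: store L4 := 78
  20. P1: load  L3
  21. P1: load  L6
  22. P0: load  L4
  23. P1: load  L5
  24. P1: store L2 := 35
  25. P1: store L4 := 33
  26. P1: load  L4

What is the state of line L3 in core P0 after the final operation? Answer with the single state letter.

[1] P0: load  L4 | P0:E(20), P1:I | bus: BusRd
[2] P1: load  L3 | P0:I, P1:E(40) | bus: BusRd
[3] P1: store L4 := 7 | P0:I, P1:M(7) | bus: BusRdX
[4] P1: load  L1 | P0:I, P1:E(40) | bus: BusRd
[5] P0: store L4 := 46 | P0:M(46), P1:I | bus: BusRdX,Flush
[6] P1: store L3 := 82 | P0:I, P1:M(82) | bus: none
[7] P0: store L6 := 87 | P0:M(87), P1:I | bus: BusRdX
[8] P1: load  L5 | P0:I, P1:E(20) | bus: BusRd
[9] P1: store L3 := 91 | P0:I, P1:M(91) | bus: none
[10] P0: store L4 := 79 | P0:M(79), P1:I | bus: none
[11] P1: store L4 := 45 | P0:I, P1:M(45) | bus: BusRdX,Flush
[12] P1: load  L4 | P0:I, P1:M(45) | bus: none
[13] P0: store L4 := 60 | P0:M(60), P1:I | bus: BusRdX,Flush
[14] P0: store L3 := 90 | P0:M(90), P1:I | bus: BusRdX,Flush
[15] P0: store L5 := 54 | P0:M(54), P1:I | bus: BusRdX
[16] P1: store L4 := 33 | P0:I, P1:M(33) | bus: BusRdX,Flush
[17] P0: load  L4 | P0:S(33), P1:S(33) | bus: BusRd,Flush
[18] P1: store L5 := 76 | P0:I, P1:M(76) | bus: BusRdX,Flush
[19] P1: store L4 := 78 | P0:I, P1:M(78) | bus: BusUpgr
[20] P1: load  L3 | P0:S(90), P1:S(90) | bus: BusRd,Flush
[21] P1: load  L6 | P0:S(87), P1:S(87) | bus: BusRd,Flush
[22] P0: load  L4 | P0:S(78), P1:S(78) | bus: BusRd,Flush
[23] P1: load  L5 | P0:I, P1:M(76) | bus: none
[24] P1: store L2 := 35 | P0:I, P1:M(35) | bus: BusRdX
[25] P1: store L4 := 33 | P0:I, P1:M(33) | bus: BusUpgr
[26] P1: load  L4 | P0:I, P1:M(33) | bus: none

state = S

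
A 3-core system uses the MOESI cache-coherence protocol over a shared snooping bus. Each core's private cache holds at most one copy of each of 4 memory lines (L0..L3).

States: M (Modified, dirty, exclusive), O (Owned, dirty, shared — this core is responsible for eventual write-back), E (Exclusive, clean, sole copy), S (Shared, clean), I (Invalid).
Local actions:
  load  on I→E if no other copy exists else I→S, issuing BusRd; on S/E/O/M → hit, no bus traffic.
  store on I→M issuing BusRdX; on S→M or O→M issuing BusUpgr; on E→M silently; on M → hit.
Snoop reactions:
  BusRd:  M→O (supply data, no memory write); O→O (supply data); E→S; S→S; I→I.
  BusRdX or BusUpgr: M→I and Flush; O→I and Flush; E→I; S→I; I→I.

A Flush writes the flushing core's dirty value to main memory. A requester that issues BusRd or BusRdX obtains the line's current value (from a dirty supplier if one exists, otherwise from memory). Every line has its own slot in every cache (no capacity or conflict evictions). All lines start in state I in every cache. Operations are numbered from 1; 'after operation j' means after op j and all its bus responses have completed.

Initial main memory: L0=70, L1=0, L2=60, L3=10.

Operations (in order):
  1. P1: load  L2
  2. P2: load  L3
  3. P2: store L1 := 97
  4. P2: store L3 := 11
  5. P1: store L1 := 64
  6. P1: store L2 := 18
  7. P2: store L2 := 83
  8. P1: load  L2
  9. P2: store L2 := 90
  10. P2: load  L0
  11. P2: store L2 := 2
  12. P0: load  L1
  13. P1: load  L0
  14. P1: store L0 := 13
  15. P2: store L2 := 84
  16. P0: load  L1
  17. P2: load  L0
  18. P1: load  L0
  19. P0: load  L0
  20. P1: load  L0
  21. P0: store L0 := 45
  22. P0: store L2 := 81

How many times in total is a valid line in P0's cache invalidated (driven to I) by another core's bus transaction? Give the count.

step 1: P1: load  L2  ⟶  IEI  (L2)  txn=BusRd  M[L2]=60
step 2: P2: load  L3  ⟶  IIE  (L3)  txn=BusRd  M[L3]=10
step 3: P2: store L1 := 97  ⟶  IIM  (L1)  txn=BusRdX  M[L1]=0
step 4: P2: store L3 := 11  ⟶  IIM  (L3)  txn=∅  M[L3]=10
step 5: P1: store L1 := 64  ⟶  IMI  (L1)  txn=BusRdX+Flush  M[L1]=97
step 6: P1: store L2 := 18  ⟶  IMI  (L2)  txn=∅  M[L2]=60
step 7: P2: store L2 := 83  ⟶  IIM  (L2)  txn=BusRdX+Flush  M[L2]=18
step 8: P1: load  L2  ⟶  ISO  (L2)  txn=BusRd  M[L2]=18
step 9: P2: store L2 := 90  ⟶  IIM  (L2)  txn=BusUpgr  M[L2]=18
step 10: P2: load  L0  ⟶  IIE  (L0)  txn=BusRd  M[L0]=70
step 11: P2: store L2 := 2  ⟶  IIM  (L2)  txn=∅  M[L2]=18
step 12: P0: load  L1  ⟶  SOI  (L1)  txn=BusRd  M[L1]=97
step 13: P1: load  L0  ⟶  ISS  (L0)  txn=BusRd  M[L0]=70
step 14: P1: store L0 := 13  ⟶  IMI  (L0)  txn=BusUpgr  M[L0]=70
step 15: P2: store L2 := 84  ⟶  IIM  (L2)  txn=∅  M[L2]=18
step 16: P0: load  L1  ⟶  SOI  (L1)  txn=∅  M[L1]=97
step 17: P2: load  L0  ⟶  IOS  (L0)  txn=BusRd  M[L0]=70
step 18: P1: load  L0  ⟶  IOS  (L0)  txn=∅  M[L0]=70
step 19: P0: load  L0  ⟶  SOS  (L0)  txn=BusRd  M[L0]=70
step 20: P1: load  L0  ⟶  SOS  (L0)  txn=∅  M[L0]=70
step 21: P0: store L0 := 45  ⟶  MII  (L0)  txn=BusUpgr+Flush  M[L0]=13
step 22: P0: store L2 := 81  ⟶  MII  (L2)  txn=BusRdX+Flush  M[L2]=84

invalidations = 0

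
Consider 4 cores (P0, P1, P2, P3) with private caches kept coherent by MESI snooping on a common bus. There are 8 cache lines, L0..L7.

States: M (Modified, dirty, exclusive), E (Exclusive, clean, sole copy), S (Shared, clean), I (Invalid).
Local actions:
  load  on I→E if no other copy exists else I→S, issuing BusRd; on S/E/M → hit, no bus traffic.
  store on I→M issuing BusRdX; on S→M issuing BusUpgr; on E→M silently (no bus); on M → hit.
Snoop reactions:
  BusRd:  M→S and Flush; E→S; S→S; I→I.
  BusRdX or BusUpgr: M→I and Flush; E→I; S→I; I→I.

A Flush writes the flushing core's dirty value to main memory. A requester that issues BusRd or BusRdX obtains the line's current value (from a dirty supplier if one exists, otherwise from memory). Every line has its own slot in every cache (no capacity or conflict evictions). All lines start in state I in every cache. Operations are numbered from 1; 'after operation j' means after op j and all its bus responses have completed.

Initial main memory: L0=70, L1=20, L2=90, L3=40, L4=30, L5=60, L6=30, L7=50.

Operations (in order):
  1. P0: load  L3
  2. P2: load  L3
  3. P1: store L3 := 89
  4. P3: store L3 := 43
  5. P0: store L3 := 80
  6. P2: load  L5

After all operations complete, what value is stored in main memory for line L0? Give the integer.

[1] P0: load  L3 | P0:E(40), P1:I, P2:I, P3:I | bus: BusRd
[2] P2: load  L3 | P0:S(40), P1:I, P2:S(40), P3:I | bus: BusRd
[3] P1: store L3 := 89 | P0:I, P1:M(89), P2:I, P3:I | bus: BusRdX
[4] P3: store L3 := 43 | P0:I, P1:I, P2:I, P3:M(43) | bus: BusRdX,Flush
[5] P0: store L3 := 80 | P0:M(80), P1:I, P2:I, P3:I | bus: BusRdX,Flush
[6] P2: load  L5 | P0:I, P1:I, P2:E(60), P3:I | bus: BusRd

memory[L0] = 70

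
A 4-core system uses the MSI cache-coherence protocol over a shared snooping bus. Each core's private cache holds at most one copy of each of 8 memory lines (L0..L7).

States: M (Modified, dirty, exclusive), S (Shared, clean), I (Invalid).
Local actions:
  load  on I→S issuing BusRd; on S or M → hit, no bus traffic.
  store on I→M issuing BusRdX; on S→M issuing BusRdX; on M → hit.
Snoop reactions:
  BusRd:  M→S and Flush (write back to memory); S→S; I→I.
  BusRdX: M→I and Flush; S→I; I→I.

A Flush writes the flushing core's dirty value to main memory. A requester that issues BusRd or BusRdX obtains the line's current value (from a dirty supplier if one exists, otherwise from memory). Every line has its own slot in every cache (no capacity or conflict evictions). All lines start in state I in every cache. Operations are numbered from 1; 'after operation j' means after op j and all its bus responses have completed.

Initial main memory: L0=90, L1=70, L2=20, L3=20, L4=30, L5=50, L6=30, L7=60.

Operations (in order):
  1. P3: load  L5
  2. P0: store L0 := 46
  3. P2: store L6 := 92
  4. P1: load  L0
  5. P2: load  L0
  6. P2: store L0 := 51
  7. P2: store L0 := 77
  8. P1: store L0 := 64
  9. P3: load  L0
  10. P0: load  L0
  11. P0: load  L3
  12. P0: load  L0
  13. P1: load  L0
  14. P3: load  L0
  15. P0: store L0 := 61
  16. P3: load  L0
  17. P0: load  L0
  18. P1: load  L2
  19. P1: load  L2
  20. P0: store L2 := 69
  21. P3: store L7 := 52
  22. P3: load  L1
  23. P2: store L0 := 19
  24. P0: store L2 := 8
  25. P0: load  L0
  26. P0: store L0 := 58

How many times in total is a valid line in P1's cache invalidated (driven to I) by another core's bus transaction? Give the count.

1. P3: load  L5  bus=[BusRd]  L5: P0=I P1=I P2=I P3=S  mem[L5]=50
2. P0: store L0 := 46  bus=[BusRdX]  L0: P0=M P1=I P2=I P3=I  mem[L0]=90
3. P2: store L6 := 92  bus=[BusRdX]  L6: P0=I P1=I P2=M P3=I  mem[L6]=30
4. P1: load  L0  bus=[BusRd,Flush]  L0: P0=S P1=S P2=I P3=I  mem[L0]=46
5. P2: load  L0  bus=[BusRd]  L0: P0=S P1=S P2=S P3=I  mem[L0]=46
6. P2: store L0 := 51  bus=[BusRdX]  L0: P0=I P1=I P2=M P3=I  mem[L0]=46
7. P2: store L0 := 77  bus=[-]  L0: P0=I P1=I P2=M P3=I  mem[L0]=46
8. P1: store L0 := 64  bus=[BusRdX,Flush]  L0: P0=I P1=M P2=I P3=I  mem[L0]=77
9. P3: load  L0  bus=[BusRd,Flush]  L0: P0=I P1=S P2=I P3=S  mem[L0]=64
10. P0: load  L0  bus=[BusRd]  L0: P0=S P1=S P2=I P3=S  mem[L0]=64
11. P0: load  L3  bus=[BusRd]  L3: P0=S P1=I P2=I P3=I  mem[L3]=20
12. P0: load  L0  bus=[-]  L0: P0=S P1=S P2=I P3=S  mem[L0]=64
13. P1: load  L0  bus=[-]  L0: P0=S P1=S P2=I P3=S  mem[L0]=64
14. P3: load  L0  bus=[-]  L0: P0=S P1=S P2=I P3=S  mem[L0]=64
15. P0: store L0 := 61  bus=[BusRdX]  L0: P0=M P1=I P2=I P3=I  mem[L0]=64
16. P3: load  L0  bus=[BusRd,Flush]  L0: P0=S P1=I P2=I P3=S  mem[L0]=61
17. P0: load  L0  bus=[-]  L0: P0=S P1=I P2=I P3=S  mem[L0]=61
18. P1: load  L2  bus=[BusRd]  L2: P0=I P1=S P2=I P3=I  mem[L2]=20
19. P1: load  L2  bus=[-]  L2: P0=I P1=S P2=I P3=I  mem[L2]=20
20. P0: store L2 := 69  bus=[BusRdX]  L2: P0=M P1=I P2=I P3=I  mem[L2]=20
21. P3: store L7 := 52  bus=[BusRdX]  L7: P0=I P1=I P2=I P3=M  mem[L7]=60
22. P3: load  L1  bus=[BusRd]  L1: P0=I P1=I P2=I P3=S  mem[L1]=70
23. P2: store L0 := 19  bus=[BusRdX]  L0: P0=I P1=I P2=M P3=I  mem[L0]=61
24. P0: store L2 := 8  bus=[-]  L2: P0=M P1=I P2=I P3=I  mem[L2]=20
25. P0: load  L0  bus=[BusRd,Flush]  L0: P0=S P1=I P2=S P3=I  mem[L0]=19
26. P0: store L0 := 58  bus=[BusRdX]  L0: P0=M P1=I P2=I P3=I  mem[L0]=19

invalidations = 3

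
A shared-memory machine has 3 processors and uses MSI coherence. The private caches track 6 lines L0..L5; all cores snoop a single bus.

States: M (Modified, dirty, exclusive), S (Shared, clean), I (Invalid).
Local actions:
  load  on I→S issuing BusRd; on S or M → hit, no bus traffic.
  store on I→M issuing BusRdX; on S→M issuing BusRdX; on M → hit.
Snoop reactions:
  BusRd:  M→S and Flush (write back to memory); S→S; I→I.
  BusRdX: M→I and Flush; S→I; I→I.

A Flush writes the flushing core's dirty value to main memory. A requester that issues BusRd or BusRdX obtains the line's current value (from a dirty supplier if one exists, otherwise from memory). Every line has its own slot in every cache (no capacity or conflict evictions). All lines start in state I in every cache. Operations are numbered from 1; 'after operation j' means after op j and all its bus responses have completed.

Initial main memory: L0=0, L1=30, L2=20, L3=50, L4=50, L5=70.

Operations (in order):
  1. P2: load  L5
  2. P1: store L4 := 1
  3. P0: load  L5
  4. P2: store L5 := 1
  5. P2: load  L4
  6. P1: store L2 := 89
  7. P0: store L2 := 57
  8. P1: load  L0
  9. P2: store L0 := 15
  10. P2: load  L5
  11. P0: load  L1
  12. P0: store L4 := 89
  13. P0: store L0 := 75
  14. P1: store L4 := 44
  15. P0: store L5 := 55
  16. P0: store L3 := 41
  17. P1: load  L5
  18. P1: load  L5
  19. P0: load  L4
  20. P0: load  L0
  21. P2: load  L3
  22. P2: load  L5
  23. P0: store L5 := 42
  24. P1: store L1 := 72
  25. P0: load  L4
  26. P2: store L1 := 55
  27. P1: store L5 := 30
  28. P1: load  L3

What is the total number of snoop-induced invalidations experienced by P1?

invalidations = 5

step 1: P2: load  L5  ⟶  IIS  (L5)  txn=BusRd  M[L5]=70
step 2: P1: store L4 := 1  ⟶  IMI  (L4)  txn=BusRdX  M[L4]=50
step 3: P0: load  L5  ⟶  SIS  (L5)  txn=BusRd  M[L5]=70
step 4: P2: store L5 := 1  ⟶  IIM  (L5)  txn=BusRdX  M[L5]=70
step 5: P2: load  L4  ⟶  ISS  (L4)  txn=BusRd+Flush  M[L4]=1
step 6: P1: store L2 := 89  ⟶  IMI  (L2)  txn=BusRdX  M[L2]=20
step 7: P0: store L2 := 57  ⟶  MII  (L2)  txn=BusRdX+Flush  M[L2]=89
step 8: P1: load  L0  ⟶  ISI  (L0)  txn=BusRd  M[L0]=0
step 9: P2: store L0 := 15  ⟶  IIM  (L0)  txn=BusRdX  M[L0]=0
step 10: P2: load  L5  ⟶  IIM  (L5)  txn=∅  M[L5]=70
step 11: P0: load  L1  ⟶  SII  (L1)  txn=BusRd  M[L1]=30
step 12: P0: store L4 := 89  ⟶  MII  (L4)  txn=BusRdX  M[L4]=1
step 13: P0: store L0 := 75  ⟶  MII  (L0)  txn=BusRdX+Flush  M[L0]=15
step 14: P1: store L4 := 44  ⟶  IMI  (L4)  txn=BusRdX+Flush  M[L4]=89
step 15: P0: store L5 := 55  ⟶  MII  (L5)  txn=BusRdX+Flush  M[L5]=1
step 16: P0: store L3 := 41  ⟶  MII  (L3)  txn=BusRdX  M[L3]=50
step 17: P1: load  L5  ⟶  SSI  (L5)  txn=BusRd+Flush  M[L5]=55
step 18: P1: load  L5  ⟶  SSI  (L5)  txn=∅  M[L5]=55
step 19: P0: load  L4  ⟶  SSI  (L4)  txn=BusRd+Flush  M[L4]=44
step 20: P0: load  L0  ⟶  MII  (L0)  txn=∅  M[L0]=15
step 21: P2: load  L3  ⟶  SIS  (L3)  txn=BusRd+Flush  M[L3]=41
step 22: P2: load  L5  ⟶  SSS  (L5)  txn=BusRd  M[L5]=55
step 23: P0: store L5 := 42  ⟶  MII  (L5)  txn=BusRdX  M[L5]=55
step 24: P1: store L1 := 72  ⟶  IMI  (L1)  txn=BusRdX  M[L1]=30
step 25: P0: load  L4  ⟶  SSI  (L4)  txn=∅  M[L4]=44
step 26: P2: store L1 := 55  ⟶  IIM  (L1)  txn=BusRdX+Flush  M[L1]=72
step 27: P1: store L5 := 30  ⟶  IMI  (L5)  txn=BusRdX+Flush  M[L5]=42
step 28: P1: load  L3  ⟶  SSS  (L3)  txn=BusRd  M[L3]=41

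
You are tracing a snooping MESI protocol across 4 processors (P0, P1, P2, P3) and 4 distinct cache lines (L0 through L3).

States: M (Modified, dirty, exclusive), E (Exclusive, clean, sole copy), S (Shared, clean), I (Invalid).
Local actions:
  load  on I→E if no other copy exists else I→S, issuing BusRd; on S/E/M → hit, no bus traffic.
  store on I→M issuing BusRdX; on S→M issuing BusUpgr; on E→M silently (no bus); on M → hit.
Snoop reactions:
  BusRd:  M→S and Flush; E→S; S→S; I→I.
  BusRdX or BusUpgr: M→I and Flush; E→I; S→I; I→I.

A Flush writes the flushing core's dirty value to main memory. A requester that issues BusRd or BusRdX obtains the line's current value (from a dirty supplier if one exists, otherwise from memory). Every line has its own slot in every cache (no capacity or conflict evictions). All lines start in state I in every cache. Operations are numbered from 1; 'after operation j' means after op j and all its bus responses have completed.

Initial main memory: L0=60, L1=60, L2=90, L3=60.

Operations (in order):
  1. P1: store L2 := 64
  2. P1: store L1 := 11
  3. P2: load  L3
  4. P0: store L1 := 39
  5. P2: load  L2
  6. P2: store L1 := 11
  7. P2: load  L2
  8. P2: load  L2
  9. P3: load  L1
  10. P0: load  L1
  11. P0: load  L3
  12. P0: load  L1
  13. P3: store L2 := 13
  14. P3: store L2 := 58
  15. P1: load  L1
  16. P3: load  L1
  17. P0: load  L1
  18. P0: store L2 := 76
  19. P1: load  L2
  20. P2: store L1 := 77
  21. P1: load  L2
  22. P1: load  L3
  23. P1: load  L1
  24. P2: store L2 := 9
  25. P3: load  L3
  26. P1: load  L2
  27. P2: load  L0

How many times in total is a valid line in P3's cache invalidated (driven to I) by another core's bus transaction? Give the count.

invalidations = 2

[1] P1: store L2 := 64 | P0:I, P1:M(64), P2:I, P3:I | bus: BusRdX
[2] P1: store L1 := 11 | P0:I, P1:M(11), P2:I, P3:I | bus: BusRdX
[3] P2: load  L3 | P0:I, P1:I, P2:E(60), P3:I | bus: BusRd
[4] P0: store L1 := 39 | P0:M(39), P1:I, P2:I, P3:I | bus: BusRdX,Flush
[5] P2: load  L2 | P0:I, P1:S(64), P2:S(64), P3:I | bus: BusRd,Flush
[6] P2: store L1 := 11 | P0:I, P1:I, P2:M(11), P3:I | bus: BusRdX,Flush
[7] P2: load  L2 | P0:I, P1:S(64), P2:S(64), P3:I | bus: none
[8] P2: load  L2 | P0:I, P1:S(64), P2:S(64), P3:I | bus: none
[9] P3: load  L1 | P0:I, P1:I, P2:S(11), P3:S(11) | bus: BusRd,Flush
[10] P0: load  L1 | P0:S(11), P1:I, P2:S(11), P3:S(11) | bus: BusRd
[11] P0: load  L3 | P0:S(60), P1:I, P2:S(60), P3:I | bus: BusRd
[12] P0: load  L1 | P0:S(11), P1:I, P2:S(11), P3:S(11) | bus: none
[13] P3: store L2 := 13 | P0:I, P1:I, P2:I, P3:M(13) | bus: BusRdX
[14] P3: store L2 := 58 | P0:I, P1:I, P2:I, P3:M(58) | bus: none
[15] P1: load  L1 | P0:S(11), P1:S(11), P2:S(11), P3:S(11) | bus: BusRd
[16] P3: load  L1 | P0:S(11), P1:S(11), P2:S(11), P3:S(11) | bus: none
[17] P0: load  L1 | P0:S(11), P1:S(11), P2:S(11), P3:S(11) | bus: none
[18] P0: store L2 := 76 | P0:M(76), P1:I, P2:I, P3:I | bus: BusRdX,Flush
[19] P1: load  L2 | P0:S(76), P1:S(76), P2:I, P3:I | bus: BusRd,Flush
[20] P2: store L1 := 77 | P0:I, P1:I, P2:M(77), P3:I | bus: BusUpgr
[21] P1: load  L2 | P0:S(76), P1:S(76), P2:I, P3:I | bus: none
[22] P1: load  L3 | P0:S(60), P1:S(60), P2:S(60), P3:I | bus: BusRd
[23] P1: load  L1 | P0:I, P1:S(77), P2:S(77), P3:I | bus: BusRd,Flush
[24] P2: store L2 := 9 | P0:I, P1:I, P2:M(9), P3:I | bus: BusRdX
[25] P3: load  L3 | P0:S(60), P1:S(60), P2:S(60), P3:S(60) | bus: BusRd
[26] P1: load  L2 | P0:I, P1:S(9), P2:S(9), P3:I | bus: BusRd,Flush
[27] P2: load  L0 | P0:I, P1:I, P2:E(60), P3:I | bus: BusRd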